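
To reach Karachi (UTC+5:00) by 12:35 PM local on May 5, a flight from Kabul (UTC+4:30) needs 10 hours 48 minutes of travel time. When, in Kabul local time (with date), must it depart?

1:17 AM on May 5

Target arrival in UTC: 12:35 PM − 5:00 = 7:35 AM on May 5.
Subtract 10 hours and 48 minutes → departure 8:47 PM UTC on May 4.
Kabul is UTC+4:30: 8:47 PM + 4:30 = 1:17 AM on May 5.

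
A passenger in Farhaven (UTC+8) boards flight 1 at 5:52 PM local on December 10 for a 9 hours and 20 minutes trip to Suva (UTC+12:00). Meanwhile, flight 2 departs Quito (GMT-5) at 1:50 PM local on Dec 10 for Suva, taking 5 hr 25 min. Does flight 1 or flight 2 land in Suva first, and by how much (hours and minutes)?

the first, by 5 hours 3 minutes

Flight 1 in UTC: 5:52 PM − 8:00 = 9:52 AM on Dec 10.
+9 hours 20 minutes → arrive 7:12 PM UTC on Dec 10.
Flight 2 in UTC: 1:50 PM + 5:00 = 6:50 PM on Dec 10.
+5 hours 25 minutes → arrive 12:15 AM UTC on Dec 11.
Flight 1 lands earlier by 5 hours 3 minutes.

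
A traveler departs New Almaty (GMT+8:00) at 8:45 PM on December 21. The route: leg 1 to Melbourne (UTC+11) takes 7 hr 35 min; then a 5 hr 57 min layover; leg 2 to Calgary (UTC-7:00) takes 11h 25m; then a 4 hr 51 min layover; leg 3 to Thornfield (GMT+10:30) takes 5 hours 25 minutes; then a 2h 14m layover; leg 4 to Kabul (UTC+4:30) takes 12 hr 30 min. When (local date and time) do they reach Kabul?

7:12 PM on December 23

Convert departure to UTC: 8:45 PM − 8:00 = 12:45 PM UTC on Dec 21.
Add 7 hours 35 minutes leg 1 → 8:20 PM UTC.
Add 5 hours and 57 minutes layover in Melbourne → 2:17 AM UTC (Dec 22).
Add 11 hours 25 minutes leg 2 → 1:42 PM UTC.
Add 4 hours 51 minutes layover in Calgary → 6:33 PM UTC.
Add 5 hours 25 minutes leg 3 → 11:58 PM UTC.
Add 2 hours 14 minutes layover in Thornfield → 2:12 AM UTC (Dec 23).
Add 12 hours and 30 minutes leg 4 → 2:42 PM UTC.
Kabul is UTC+4:30, so local arrival = 2:42 PM + 4:30 = 7:12 PM on Dec 23.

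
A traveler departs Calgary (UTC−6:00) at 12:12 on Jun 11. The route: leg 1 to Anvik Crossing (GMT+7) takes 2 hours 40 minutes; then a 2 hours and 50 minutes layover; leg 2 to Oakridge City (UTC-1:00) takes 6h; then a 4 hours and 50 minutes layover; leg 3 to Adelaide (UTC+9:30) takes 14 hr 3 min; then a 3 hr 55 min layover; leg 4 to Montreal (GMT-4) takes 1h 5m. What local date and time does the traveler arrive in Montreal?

01:35 on June 13

Convert departure to UTC: 12:12 + 6:00 = 18:12 UTC on Jun 11.
Add 2 hours 40 minutes leg 1 → 20:52 UTC.
Add 2 hours and 50 minutes layover in Anvik Crossing → 23:42 UTC.
Add 6 hours leg 2 → 05:42 UTC (Jun 12).
Add 4 hours 50 minutes layover in Oakridge City → 10:32 UTC.
Add 14 hours and 3 minutes leg 3 → 00:35 UTC (Jun 13).
Add 3 hours 55 minutes layover in Adelaide → 04:30 UTC.
Add 1 hour and 5 minutes leg 4 → 05:35 UTC.
Montreal is UTC−4:00, so local arrival = 05:35 − 4:00 = 01:35 on Jun 13.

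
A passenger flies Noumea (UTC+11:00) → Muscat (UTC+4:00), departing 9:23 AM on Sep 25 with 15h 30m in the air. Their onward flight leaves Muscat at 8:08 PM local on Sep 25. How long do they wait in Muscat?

2 hours 15 minutes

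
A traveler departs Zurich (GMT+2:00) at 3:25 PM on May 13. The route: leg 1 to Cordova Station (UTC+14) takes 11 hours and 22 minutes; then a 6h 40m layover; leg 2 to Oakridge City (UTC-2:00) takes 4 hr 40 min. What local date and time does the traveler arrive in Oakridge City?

Convert departure to UTC: 3:25 PM − 2:00 = 1:25 PM UTC on May 13.
Add 11 hours 22 minutes leg 1 → 12:47 AM UTC (May 14).
Add 6 hours and 40 minutes layover in Cordova Station → 7:27 AM UTC.
Add 4 hours 40 minutes leg 2 → 12:07 PM UTC.
Oakridge City is UTC−2:00, so local arrival = 12:07 PM − 2:00 = 10:07 AM on May 14.

10:07 AM on May 14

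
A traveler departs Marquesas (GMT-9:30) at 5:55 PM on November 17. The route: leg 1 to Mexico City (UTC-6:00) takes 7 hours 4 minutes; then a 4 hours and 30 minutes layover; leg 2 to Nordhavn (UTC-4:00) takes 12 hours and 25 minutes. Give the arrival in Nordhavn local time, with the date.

11:24 PM on November 18

Convert departure to UTC: 5:55 PM + 9:30 = 3:25 AM UTC on Nov 18.
Add 7 hours 4 minutes leg 1 → 10:29 AM UTC.
Add 4 hours 30 minutes layover in Mexico City → 2:59 PM UTC.
Add 12 hours 25 minutes leg 2 → 3:24 AM UTC (Nov 19).
Nordhavn is UTC−4:00, so local arrival = 3:24 AM − 4:00 = 11:24 PM on Nov 18.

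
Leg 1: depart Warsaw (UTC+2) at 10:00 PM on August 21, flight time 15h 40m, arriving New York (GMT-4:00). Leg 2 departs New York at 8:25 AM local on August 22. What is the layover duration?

45 minutes

Convert departure to UTC: 10:00 PM − 2:00 = 8:00 PM UTC on Aug 21.
Add 15 hours and 40 minutes flight time → 11:40 AM UTC (Aug 22).
New York is UTC−4:00, so local arrival = 11:40 AM − 4:00 = 7:40 AM on Aug 22.
Layover = 8:25 AM − 7:40 AM = 45 minutes.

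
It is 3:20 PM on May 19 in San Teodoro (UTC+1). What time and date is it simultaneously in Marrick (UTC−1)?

1:20 PM on May 19

In UTC: 3:20 PM − 1:00 = 2:20 PM on May 19.
Marrick is UTC−1:00: 2:20 PM − 1:00 = 1:20 PM on May 19.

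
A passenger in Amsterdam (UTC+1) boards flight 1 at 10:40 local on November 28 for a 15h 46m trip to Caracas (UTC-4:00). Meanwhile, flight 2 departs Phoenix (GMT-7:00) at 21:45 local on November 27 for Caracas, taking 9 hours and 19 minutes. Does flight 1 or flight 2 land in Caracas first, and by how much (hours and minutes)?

Flight 1 in UTC: 10:40 − 1:00 = 09:40 on Nov 28.
+15 hours and 46 minutes → arrive 01:26 UTC on Nov 29.
Flight 2 in UTC: 21:45 + 7:00 = 04:45 on Nov 28.
+9 hours and 19 minutes → arrive 14:04 UTC on Nov 28.
Flight 2 lands earlier by 11 hours 22 minutes.

the second, by 11 hours 22 minutes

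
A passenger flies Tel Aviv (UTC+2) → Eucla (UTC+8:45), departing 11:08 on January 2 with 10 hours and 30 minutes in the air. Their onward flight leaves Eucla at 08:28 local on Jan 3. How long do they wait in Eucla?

Convert departure to UTC: 11:08 − 2:00 = 09:08 UTC on Jan 2.
Add 10 hours and 30 minutes flight time → 19:38 UTC.
Eucla is UTC+8:45, so local arrival = 19:38 + 8:45 = 04:23 on Jan 3.
Layover = 08:28 − 04:23 = 4 hours 5 minutes.

4 hours 5 minutes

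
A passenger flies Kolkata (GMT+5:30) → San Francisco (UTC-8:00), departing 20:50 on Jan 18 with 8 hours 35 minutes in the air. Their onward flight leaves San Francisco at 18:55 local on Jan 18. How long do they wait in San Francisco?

Convert departure to UTC: 20:50 − 5:30 = 15:20 UTC on Jan 18.
Add 8 hours 35 minutes flight time → 23:55 UTC.
San Francisco is UTC−8:00, so local arrival = 23:55 − 8:00 = 15:55 on Jan 18.
Layover = 18:55 − 15:55 = 3 hours.

3 hours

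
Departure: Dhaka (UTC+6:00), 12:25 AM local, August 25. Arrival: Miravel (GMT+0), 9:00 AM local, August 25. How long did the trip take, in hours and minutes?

Departure in UTC: 12:25 AM − 6:00 = 6:25 PM on Aug 24.
Arrival is already UTC: 9:00 AM on Aug 25.
Elapsed = 9:00 AM − 6:25 PM (+1 day) = 14 hours 35 minutes.

14 hours 35 minutes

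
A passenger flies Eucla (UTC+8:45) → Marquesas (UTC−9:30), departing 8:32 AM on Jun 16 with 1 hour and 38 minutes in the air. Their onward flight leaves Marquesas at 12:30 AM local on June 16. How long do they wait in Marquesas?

8 hours 35 minutes

Convert departure to UTC: 8:32 AM − 8:45 = 11:47 PM UTC on Jun 15.
Add 1 hour 38 minutes flight time → 1:25 AM UTC (Jun 16).
Marquesas is UTC−9:30, so local arrival = 1:25 AM − 9:30 = 3:55 PM on Jun 15.
Layover = 12:30 AM − 3:55 PM (+1 day) = 8 hours 35 minutes.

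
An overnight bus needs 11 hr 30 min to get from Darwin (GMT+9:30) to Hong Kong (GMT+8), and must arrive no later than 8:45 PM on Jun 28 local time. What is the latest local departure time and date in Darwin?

10:45 AM on June 28

Target arrival in UTC: 8:45 PM − 8:00 = 12:45 PM on Jun 28.
Subtract 11 hours and 30 minutes → departure 1:15 AM UTC on Jun 28.
Darwin is UTC+9:30: 1:15 AM + 9:30 = 10:45 AM on Jun 28.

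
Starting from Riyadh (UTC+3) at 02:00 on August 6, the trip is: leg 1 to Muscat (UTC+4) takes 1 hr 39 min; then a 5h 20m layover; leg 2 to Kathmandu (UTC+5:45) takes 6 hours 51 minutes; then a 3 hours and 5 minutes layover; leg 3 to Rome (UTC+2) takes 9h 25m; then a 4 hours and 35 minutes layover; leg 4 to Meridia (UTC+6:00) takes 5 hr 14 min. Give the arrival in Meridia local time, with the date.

17:09 on August 7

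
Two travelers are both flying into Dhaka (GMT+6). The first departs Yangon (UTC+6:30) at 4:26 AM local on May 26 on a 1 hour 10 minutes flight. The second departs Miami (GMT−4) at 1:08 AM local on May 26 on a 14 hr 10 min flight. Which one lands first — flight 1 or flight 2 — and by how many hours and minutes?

Flight 1 in UTC: 4:26 AM − 6:30 = 9:56 PM on May 25.
+1 hour 10 minutes → arrive 11:06 PM UTC on May 25.
Flight 2 in UTC: 1:08 AM + 4:00 = 5:08 AM on May 26.
+14 hours and 10 minutes → arrive 7:18 PM UTC on May 26.
Flight 1 lands earlier by 20 hours 12 minutes.

the first, by 20 hours 12 minutes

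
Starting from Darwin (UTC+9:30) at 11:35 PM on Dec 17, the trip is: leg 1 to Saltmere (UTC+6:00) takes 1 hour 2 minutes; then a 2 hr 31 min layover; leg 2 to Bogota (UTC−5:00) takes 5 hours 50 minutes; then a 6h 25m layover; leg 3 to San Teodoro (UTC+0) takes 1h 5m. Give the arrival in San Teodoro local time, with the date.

Convert departure to UTC: 11:35 PM − 9:30 = 2:05 PM UTC on Dec 17.
Add 1 hour 2 minutes leg 1 → 3:07 PM UTC.
Add 2 hours and 31 minutes layover in Saltmere → 5:38 PM UTC.
Add 5 hours and 50 minutes leg 2 → 11:28 PM UTC.
Add 6 hours 25 minutes layover in Bogota → 5:53 AM UTC (Dec 18).
Add 1 hour and 5 minutes leg 3 → 6:58 AM UTC.
San Teodoro is UTC+0, so local arrival is the same: 6:58 AM on Dec 18.

6:58 AM on Dec 18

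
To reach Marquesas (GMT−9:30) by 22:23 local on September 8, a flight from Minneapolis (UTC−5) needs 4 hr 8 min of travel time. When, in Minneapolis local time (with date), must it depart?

22:45 on September 8

Target arrival in UTC: 22:23 + 9:30 = 07:53 on Sep 9.
Subtract 4 hours and 8 minutes → departure 03:45 UTC on Sep 9.
Minneapolis is UTC−5:00: 03:45 − 5:00 = 22:45 on Sep 8.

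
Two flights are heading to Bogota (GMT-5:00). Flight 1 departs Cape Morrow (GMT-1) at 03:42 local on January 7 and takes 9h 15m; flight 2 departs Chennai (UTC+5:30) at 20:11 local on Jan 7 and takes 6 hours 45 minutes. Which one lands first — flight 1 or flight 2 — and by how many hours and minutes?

the first, by 7 hours 29 minutes

Flight 1 in UTC: 03:42 + 1:00 = 04:42 on Jan 7.
+9 hours and 15 minutes → arrive 13:57 UTC on Jan 7.
Flight 2 in UTC: 20:11 − 5:30 = 14:41 on Jan 7.
+6 hours 45 minutes → arrive 21:26 UTC on Jan 7.
Flight 1 lands earlier by 7 hours 29 minutes.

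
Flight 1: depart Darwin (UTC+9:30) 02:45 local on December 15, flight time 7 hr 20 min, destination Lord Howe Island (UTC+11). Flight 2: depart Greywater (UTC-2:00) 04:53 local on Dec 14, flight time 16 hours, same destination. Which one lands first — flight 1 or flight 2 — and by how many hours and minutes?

Flight 1 in UTC: 02:45 − 9:30 = 17:15 on Dec 14.
+7 hours and 20 minutes → arrive 00:35 UTC on Dec 15.
Flight 2 in UTC: 04:53 + 2:00 = 06:53 on Dec 14.
+16 hours → arrive 22:53 UTC on Dec 14.
Flight 2 lands earlier by 1 hour 42 minutes.

the second, by 1 hour 42 minutes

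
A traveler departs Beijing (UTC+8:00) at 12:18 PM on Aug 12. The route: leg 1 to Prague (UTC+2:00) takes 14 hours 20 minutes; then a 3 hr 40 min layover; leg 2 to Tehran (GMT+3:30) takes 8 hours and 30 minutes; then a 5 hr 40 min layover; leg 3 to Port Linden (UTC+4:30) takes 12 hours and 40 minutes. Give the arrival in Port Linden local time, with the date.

Convert departure to UTC: 12:18 PM − 8:00 = 4:18 AM UTC on Aug 12.
Add 14 hours and 20 minutes leg 1 → 6:38 PM UTC.
Add 3 hours and 40 minutes layover in Prague → 10:18 PM UTC.
Add 8 hours 30 minutes leg 2 → 6:48 AM UTC (Aug 13).
Add 5 hours and 40 minutes layover in Tehran → 12:28 PM UTC.
Add 12 hours 40 minutes leg 3 → 1:08 AM UTC (Aug 14).
Port Linden is UTC+4:30, so local arrival = 1:08 AM + 4:30 = 5:38 AM on Aug 14.

5:38 AM on August 14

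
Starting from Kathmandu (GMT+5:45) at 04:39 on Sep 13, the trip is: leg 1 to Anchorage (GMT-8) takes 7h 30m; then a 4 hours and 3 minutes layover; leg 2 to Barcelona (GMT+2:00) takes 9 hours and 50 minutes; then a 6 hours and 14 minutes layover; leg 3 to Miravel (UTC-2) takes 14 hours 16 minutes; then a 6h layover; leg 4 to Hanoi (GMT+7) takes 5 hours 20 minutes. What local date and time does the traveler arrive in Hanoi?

Convert departure to UTC: 04:39 − 5:45 = 22:54 UTC on Sep 12.
Add 7 hours 30 minutes leg 1 → 06:24 UTC (Sep 13).
Add 4 hours and 3 minutes layover in Anchorage → 10:27 UTC.
Add 9 hours and 50 minutes leg 2 → 20:17 UTC.
Add 6 hours 14 minutes layover in Barcelona → 02:31 UTC (Sep 14).
Add 14 hours and 16 minutes leg 3 → 16:47 UTC.
Add 6 hours layover in Miravel → 22:47 UTC.
Add 5 hours 20 minutes leg 4 → 04:07 UTC (Sep 15).
Hanoi is UTC+7:00, so local arrival = 04:07 + 7:00 = 11:07 on Sep 15.

11:07 on September 15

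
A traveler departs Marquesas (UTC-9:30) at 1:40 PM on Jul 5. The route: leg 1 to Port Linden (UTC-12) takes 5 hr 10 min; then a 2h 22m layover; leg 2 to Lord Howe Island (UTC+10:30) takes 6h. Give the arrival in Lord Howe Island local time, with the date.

Convert departure to UTC: 1:40 PM + 9:30 = 11:10 PM UTC on Jul 5.
Add 5 hours and 10 minutes leg 1 → 4:20 AM UTC (Jul 6).
Add 2 hours and 22 minutes layover in Port Linden → 6:42 AM UTC.
Add 6 hours leg 2 → 12:42 PM UTC.
Lord Howe Island is UTC+10:30, so local arrival = 12:42 PM + 10:30 = 11:12 PM on Jul 6.

11:12 PM on Jul 6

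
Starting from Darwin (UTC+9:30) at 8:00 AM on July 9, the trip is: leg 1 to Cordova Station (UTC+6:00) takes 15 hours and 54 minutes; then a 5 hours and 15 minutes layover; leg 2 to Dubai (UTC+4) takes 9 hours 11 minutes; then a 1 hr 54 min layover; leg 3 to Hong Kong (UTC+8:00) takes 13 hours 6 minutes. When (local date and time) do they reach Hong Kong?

3:50 AM on July 11

Convert departure to UTC: 8:00 AM − 9:30 = 10:30 PM UTC on Jul 8.
Add 15 hours and 54 minutes leg 1 → 2:24 PM UTC (Jul 9).
Add 5 hours and 15 minutes layover in Cordova Station → 7:39 PM UTC.
Add 9 hours 11 minutes leg 2 → 4:50 AM UTC (Jul 10).
Add 1 hour and 54 minutes layover in Dubai → 6:44 AM UTC.
Add 13 hours 6 minutes leg 3 → 7:50 PM UTC.
Hong Kong is UTC+8:00, so local arrival = 7:50 PM + 8:00 = 3:50 AM on Jul 11.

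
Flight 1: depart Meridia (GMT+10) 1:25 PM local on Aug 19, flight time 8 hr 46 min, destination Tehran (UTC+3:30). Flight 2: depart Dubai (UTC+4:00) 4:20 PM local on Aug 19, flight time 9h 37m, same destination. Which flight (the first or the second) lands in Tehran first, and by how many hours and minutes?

the first, by 9 hours 46 minutes

Flight 1 in UTC: 1:25 PM − 10:00 = 3:25 AM on Aug 19.
+8 hours 46 minutes → arrive 12:11 PM UTC on Aug 19.
Flight 2 in UTC: 4:20 PM − 4:00 = 12:20 PM on Aug 19.
+9 hours and 37 minutes → arrive 9:57 PM UTC on Aug 19.
Flight 1 lands earlier by 9 hours 46 minutes.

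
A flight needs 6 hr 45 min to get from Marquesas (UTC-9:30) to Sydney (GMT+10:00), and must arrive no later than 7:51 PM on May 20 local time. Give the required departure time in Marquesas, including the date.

Target arrival in UTC: 7:51 PM − 10:00 = 9:51 AM on May 20.
Subtract 6 hours 45 minutes → departure 3:06 AM UTC on May 20.
Marquesas is UTC−9:30: 3:06 AM − 9:30 = 5:36 PM on May 19.

5:36 PM on May 19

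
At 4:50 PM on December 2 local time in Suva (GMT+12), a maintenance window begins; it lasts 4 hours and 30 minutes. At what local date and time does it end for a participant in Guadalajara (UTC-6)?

3:20 AM on December 2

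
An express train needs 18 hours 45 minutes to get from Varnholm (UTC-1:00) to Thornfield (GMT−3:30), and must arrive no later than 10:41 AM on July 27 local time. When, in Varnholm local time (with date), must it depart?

Target arrival in UTC: 10:41 AM + 3:30 = 2:11 PM on Jul 27.
Subtract 18 hours 45 minutes → departure 7:26 PM UTC on Jul 26.
Varnholm is UTC−1:00: 7:26 PM − 1:00 = 6:26 PM on Jul 26.

6:26 PM on July 26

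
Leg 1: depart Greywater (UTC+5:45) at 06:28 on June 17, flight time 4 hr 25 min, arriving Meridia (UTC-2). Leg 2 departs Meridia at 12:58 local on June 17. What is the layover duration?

9 hours 50 minutes

Convert departure to UTC: 06:28 − 5:45 = 00:43 UTC on Jun 17.
Add 4 hours 25 minutes flight time → 05:08 UTC.
Meridia is UTC−2:00, so local arrival = 05:08 − 2:00 = 03:08 on Jun 17.
Layover = 12:58 − 03:08 = 9 hours 50 minutes.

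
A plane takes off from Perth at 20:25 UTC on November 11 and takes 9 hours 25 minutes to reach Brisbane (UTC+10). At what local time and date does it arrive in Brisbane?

Departure is given in UTC: 20:25 on Nov 11.
Add 9 hours 25 minutes → 05:50 UTC (Nov 12).
Brisbane is UTC+10:00: 05:50 + 10:00 = 15:50 on Nov 12.

15:50 on November 12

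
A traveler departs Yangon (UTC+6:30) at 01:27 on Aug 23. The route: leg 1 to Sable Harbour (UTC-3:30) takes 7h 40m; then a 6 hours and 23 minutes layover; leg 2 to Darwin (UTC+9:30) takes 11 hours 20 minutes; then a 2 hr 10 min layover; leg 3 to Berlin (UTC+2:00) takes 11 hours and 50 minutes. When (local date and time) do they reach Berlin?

12:20 on Aug 24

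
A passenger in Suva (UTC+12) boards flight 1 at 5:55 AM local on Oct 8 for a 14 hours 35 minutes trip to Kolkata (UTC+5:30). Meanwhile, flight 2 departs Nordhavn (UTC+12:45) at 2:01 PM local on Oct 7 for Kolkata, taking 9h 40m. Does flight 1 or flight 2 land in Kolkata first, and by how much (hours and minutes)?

the second, by 21 hours 34 minutes

Flight 1 in UTC: 5:55 AM − 12:00 = 5:55 PM on Oct 7.
+14 hours and 35 minutes → arrive 8:30 AM UTC on Oct 8.
Flight 2 in UTC: 2:01 PM − 12:45 = 1:16 AM on Oct 7.
+9 hours 40 minutes → arrive 10:56 AM UTC on Oct 7.
Flight 2 lands earlier by 21 hours 34 minutes.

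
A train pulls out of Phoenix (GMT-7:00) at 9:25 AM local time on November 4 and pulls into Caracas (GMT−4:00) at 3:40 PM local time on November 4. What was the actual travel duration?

Departure in UTC: 9:25 AM + 7:00 = 4:25 PM on Nov 4.
Arrival in UTC: 3:40 PM + 4:00 = 7:40 PM on Nov 4.
Elapsed = 7:40 PM − 4:25 PM = 3 hours 15 minutes.

3 hours 15 minutes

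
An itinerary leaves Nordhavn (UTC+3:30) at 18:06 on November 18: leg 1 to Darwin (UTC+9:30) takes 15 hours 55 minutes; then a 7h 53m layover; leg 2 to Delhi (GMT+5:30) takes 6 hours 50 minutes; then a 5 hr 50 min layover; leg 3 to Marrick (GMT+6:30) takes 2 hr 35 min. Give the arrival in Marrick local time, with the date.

12:09 on November 20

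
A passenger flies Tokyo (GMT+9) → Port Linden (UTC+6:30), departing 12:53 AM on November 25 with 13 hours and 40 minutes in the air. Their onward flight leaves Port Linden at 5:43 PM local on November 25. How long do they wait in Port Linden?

Convert departure to UTC: 12:53 AM − 9:00 = 3:53 PM UTC on Nov 24.
Add 13 hours and 40 minutes flight time → 5:33 AM UTC (Nov 25).
Port Linden is UTC+6:30, so local arrival = 5:33 AM + 6:30 = 12:03 PM on Nov 25.
Layover = 5:43 PM − 12:03 PM = 5 hours 40 minutes.

5 hours 40 minutes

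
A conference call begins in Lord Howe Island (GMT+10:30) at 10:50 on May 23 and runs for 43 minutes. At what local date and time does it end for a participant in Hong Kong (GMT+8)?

Convert start to UTC: 10:50 − 10:30 = 00:20 UTC on May 23.
Add 43 minutes duration → 01:03 UTC.
Hong Kong is UTC+8:00, so local end time = 01:03 + 8:00 = 09:03 on May 23.

09:03 on May 23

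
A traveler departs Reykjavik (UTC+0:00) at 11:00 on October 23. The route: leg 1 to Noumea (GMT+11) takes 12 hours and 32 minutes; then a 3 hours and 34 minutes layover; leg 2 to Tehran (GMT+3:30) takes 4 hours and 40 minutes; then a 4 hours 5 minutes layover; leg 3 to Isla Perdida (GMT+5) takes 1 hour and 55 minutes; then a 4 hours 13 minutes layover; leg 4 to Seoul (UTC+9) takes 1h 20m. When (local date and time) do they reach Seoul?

Reykjavik is at UTC+0, so departure is already 11:00 UTC on Oct 23.
Add 12 hours and 32 minutes leg 1 → 23:32 UTC.
Add 3 hours and 34 minutes layover in Noumea → 03:06 UTC (Oct 24).
Add 4 hours and 40 minutes leg 2 → 07:46 UTC.
Add 4 hours and 5 minutes layover in Tehran → 11:51 UTC.
Add 1 hour 55 minutes leg 3 → 13:46 UTC.
Add 4 hours 13 minutes layover in Isla Perdida → 17:59 UTC.
Add 1 hour 20 minutes leg 4 → 19:19 UTC.
Seoul is UTC+9:00, so local arrival = 19:19 + 9:00 = 04:19 on Oct 25.

04:19 on October 25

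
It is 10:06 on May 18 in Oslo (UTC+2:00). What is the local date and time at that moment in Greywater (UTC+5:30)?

13:36 on May 18

Greywater is 3:30 ahead of Oslo.
Shift by the zone difference: 10:06 + 3:30 = 13:36 on May 18 in Greywater.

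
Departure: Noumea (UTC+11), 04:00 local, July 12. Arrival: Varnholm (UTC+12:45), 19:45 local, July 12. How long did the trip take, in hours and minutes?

14 hours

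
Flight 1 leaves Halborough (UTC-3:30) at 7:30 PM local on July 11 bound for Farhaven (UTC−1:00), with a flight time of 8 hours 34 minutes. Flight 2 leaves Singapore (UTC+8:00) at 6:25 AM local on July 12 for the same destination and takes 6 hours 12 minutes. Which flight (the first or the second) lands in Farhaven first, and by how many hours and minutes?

Flight 1 in UTC: 7:30 PM + 3:30 = 11:00 PM on Jul 11.
+8 hours and 34 minutes → arrive 7:34 AM UTC on Jul 12.
Flight 2 in UTC: 6:25 AM − 8:00 = 10:25 PM on Jul 11.
+6 hours and 12 minutes → arrive 4:37 AM UTC on Jul 12.
Flight 2 lands earlier by 2 hours 57 minutes.

the second, by 2 hours 57 minutes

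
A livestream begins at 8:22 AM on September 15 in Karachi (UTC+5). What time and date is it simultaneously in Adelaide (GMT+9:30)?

12:52 PM on Sep 15

In UTC: 8:22 AM − 5:00 = 3:22 AM on Sep 15.
Adelaide is UTC+9:30: 3:22 AM + 9:30 = 12:52 PM on Sep 15.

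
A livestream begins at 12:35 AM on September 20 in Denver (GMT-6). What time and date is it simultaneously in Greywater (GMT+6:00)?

In UTC: 12:35 AM + 6:00 = 6:35 AM on Sep 20.
Greywater is UTC+6:00: 6:35 AM + 6:00 = 12:35 PM on Sep 20.

12:35 PM on September 20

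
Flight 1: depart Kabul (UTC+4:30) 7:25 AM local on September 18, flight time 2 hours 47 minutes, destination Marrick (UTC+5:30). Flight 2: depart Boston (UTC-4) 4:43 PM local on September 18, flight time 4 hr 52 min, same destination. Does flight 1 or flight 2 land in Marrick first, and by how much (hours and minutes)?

the first, by 19 hours 53 minutes

Flight 1 in UTC: 7:25 AM − 4:30 = 2:55 AM on Sep 18.
+2 hours 47 minutes → arrive 5:42 AM UTC on Sep 18.
Flight 2 in UTC: 4:43 PM + 4:00 = 8:43 PM on Sep 18.
+4 hours 52 minutes → arrive 1:35 AM UTC on Sep 19.
Flight 1 lands earlier by 19 hours 53 minutes.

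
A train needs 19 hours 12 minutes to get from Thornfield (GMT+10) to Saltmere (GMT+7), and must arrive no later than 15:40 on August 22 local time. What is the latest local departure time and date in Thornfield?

23:28 on Aug 21

Target arrival in UTC: 15:40 − 7:00 = 08:40 on Aug 22.
Subtract 19 hours and 12 minutes → departure 13:28 UTC on Aug 21.
Thornfield is UTC+10:00: 13:28 + 10:00 = 23:28 on Aug 21.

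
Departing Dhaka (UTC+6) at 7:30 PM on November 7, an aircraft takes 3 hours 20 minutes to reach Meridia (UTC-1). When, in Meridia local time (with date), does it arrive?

Convert departure to UTC: 7:30 PM − 6:00 = 1:30 PM UTC on Nov 7.
Add 3 hours 20 minutes travel time → 4:50 PM UTC.
Meridia is UTC−1:00, so local arrival = 4:50 PM − 1:00 = 3:50 PM on Nov 7.

3:50 PM on Nov 7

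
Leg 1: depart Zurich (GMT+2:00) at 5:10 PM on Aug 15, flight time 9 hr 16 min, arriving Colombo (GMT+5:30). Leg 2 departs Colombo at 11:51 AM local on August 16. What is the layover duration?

5 hours 55 minutes

Convert departure to UTC: 5:10 PM − 2:00 = 3:10 PM UTC on Aug 15.
Add 9 hours 16 minutes flight time → 12:26 AM UTC (Aug 16).
Colombo is UTC+5:30, so local arrival = 12:26 AM + 5:30 = 5:56 AM on Aug 16.
Layover = 11:51 AM − 5:56 AM = 5 hours 55 minutes.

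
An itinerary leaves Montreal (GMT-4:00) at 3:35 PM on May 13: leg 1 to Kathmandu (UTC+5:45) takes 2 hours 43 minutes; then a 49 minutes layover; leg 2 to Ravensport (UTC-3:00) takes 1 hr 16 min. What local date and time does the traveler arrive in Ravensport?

Convert departure to UTC: 3:35 PM + 4:00 = 7:35 PM UTC on May 13.
Add 2 hours 43 minutes leg 1 → 10:18 PM UTC.
Add 49 minutes layover in Kathmandu → 11:07 PM UTC.
Add 1 hour 16 minutes leg 2 → 12:23 AM UTC (May 14).
Ravensport is UTC−3:00, so local arrival = 12:23 AM − 3:00 = 9:23 PM on May 13.

9:23 PM on May 13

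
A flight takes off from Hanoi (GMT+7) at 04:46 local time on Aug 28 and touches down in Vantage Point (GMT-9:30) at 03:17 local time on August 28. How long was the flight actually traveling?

15 hours 1 minute

Vantage Point is 16:30 behind Hanoi.
Clock-face elapsed time (ignoring zones) is −1 hour 29 minutes.
Actual elapsed = −1 hour 29 minutes + 16:30 = 15 hours 1 minute.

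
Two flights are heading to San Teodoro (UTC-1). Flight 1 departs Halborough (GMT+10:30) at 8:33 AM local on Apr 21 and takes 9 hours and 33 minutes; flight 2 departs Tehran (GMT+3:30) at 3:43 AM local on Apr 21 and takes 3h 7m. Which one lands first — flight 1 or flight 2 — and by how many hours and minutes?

the second, by 4 hours 16 minutes

Flight 1 in UTC: 8:33 AM − 10:30 = 10:03 PM on Apr 20.
+9 hours 33 minutes → arrive 7:36 AM UTC on Apr 21.
Flight 2 in UTC: 3:43 AM − 3:30 = 12:13 AM on Apr 21.
+3 hours 7 minutes → arrive 3:20 AM UTC on Apr 21.
Flight 2 lands earlier by 4 hours 16 minutes.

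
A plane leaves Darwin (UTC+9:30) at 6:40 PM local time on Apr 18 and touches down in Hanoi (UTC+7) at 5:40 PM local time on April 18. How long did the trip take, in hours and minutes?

1 hour 30 minutes

Departure in UTC: 6:40 PM − 9:30 = 9:10 AM on Apr 18.
Arrival in UTC: 5:40 PM − 7:00 = 10:40 AM on Apr 18.
Elapsed = 10:40 AM − 9:10 AM = 1 hour 30 minutes.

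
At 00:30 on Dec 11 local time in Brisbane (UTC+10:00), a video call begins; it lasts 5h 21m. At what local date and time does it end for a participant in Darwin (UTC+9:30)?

Convert start to UTC: 00:30 − 10:00 = 14:30 UTC on Dec 10.
Add 5 hours 21 minutes duration → 19:51 UTC.
Darwin is UTC+9:30, so local end time = 19:51 + 9:30 = 05:21 on Dec 11.

05:21 on Dec 11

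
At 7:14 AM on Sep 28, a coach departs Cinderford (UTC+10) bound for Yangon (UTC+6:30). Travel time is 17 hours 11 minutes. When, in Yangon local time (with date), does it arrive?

Yangon is 3:30 behind Cinderford.
After 17 hours and 11 minutes it is 12:25 AM (Sep 29) in Cinderford.
Shift by the zone difference: 12:25 AM − 3:30 = 8:55 PM on Sep 28 in Yangon.

8:55 PM on September 28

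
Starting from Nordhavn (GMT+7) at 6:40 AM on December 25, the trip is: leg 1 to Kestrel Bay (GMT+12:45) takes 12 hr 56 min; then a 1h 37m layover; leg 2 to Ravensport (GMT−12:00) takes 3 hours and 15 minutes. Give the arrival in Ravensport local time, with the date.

Convert departure to UTC: 6:40 AM − 7:00 = 11:40 PM UTC on Dec 24.
Add 12 hours 56 minutes leg 1 → 12:36 PM UTC (Dec 25).
Add 1 hour and 37 minutes layover in Kestrel Bay → 2:13 PM UTC.
Add 3 hours 15 minutes leg 2 → 5:28 PM UTC.
Ravensport is UTC−12:00, so local arrival = 5:28 PM − 12:00 = 5:28 AM on Dec 25.

5:28 AM on December 25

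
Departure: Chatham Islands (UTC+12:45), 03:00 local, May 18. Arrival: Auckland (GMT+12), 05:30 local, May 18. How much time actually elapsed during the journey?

Auckland is 0:45 behind Chatham Islands.
Clock-face elapsed time (ignoring zones) is 2 hours 30 minutes.
Actual elapsed = 2 hours 30 minutes + 0:45 = 3 hours 15 minutes.

3 hours 15 minutes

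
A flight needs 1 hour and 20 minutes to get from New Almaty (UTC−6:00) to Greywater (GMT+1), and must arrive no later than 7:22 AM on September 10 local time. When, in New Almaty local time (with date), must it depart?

11:02 PM on Sep 9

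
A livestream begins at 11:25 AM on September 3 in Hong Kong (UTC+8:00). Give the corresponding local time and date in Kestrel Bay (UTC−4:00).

11:25 PM on September 2

In UTC: 11:25 AM − 8:00 = 3:25 AM on Sep 3.
Kestrel Bay is UTC−4:00: 3:25 AM − 4:00 = 11:25 PM on Sep 2.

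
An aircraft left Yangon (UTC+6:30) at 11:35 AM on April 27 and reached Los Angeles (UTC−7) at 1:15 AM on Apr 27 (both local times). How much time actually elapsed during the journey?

3 hours 10 minutes

Departure in UTC: 11:35 AM − 6:30 = 5:05 AM on Apr 27.
Arrival in UTC: 1:15 AM + 7:00 = 8:15 AM on Apr 27.
Elapsed = 8:15 AM − 5:05 AM = 3 hours 10 minutes.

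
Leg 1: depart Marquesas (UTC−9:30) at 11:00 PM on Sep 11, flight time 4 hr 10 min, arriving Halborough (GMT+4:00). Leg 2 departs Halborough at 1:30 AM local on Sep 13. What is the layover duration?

8 hours 50 minutes

Convert departure to UTC: 11:00 PM + 9:30 = 8:30 AM UTC on Sep 12.
Add 4 hours 10 minutes flight time → 12:40 PM UTC.
Halborough is UTC+4:00, so local arrival = 12:40 PM + 4:00 = 4:40 PM on Sep 12.
Layover = 1:30 AM − 4:40 PM (+1 day) = 8 hours 50 minutes.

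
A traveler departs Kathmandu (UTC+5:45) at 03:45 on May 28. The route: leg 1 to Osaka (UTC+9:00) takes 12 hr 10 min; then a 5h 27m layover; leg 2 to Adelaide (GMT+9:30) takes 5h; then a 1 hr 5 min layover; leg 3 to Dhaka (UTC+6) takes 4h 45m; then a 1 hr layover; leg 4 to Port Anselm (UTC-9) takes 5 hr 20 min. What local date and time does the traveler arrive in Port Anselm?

23:47 on May 28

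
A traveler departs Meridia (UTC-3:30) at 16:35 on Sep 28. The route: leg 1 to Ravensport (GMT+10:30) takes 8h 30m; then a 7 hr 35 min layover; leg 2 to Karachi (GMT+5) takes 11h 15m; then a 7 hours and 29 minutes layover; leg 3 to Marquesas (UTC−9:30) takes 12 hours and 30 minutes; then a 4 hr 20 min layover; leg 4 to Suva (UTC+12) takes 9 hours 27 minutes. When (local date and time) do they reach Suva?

21:11 on October 1

Convert departure to UTC: 16:35 + 3:30 = 20:05 UTC on Sep 28.
Add 8 hours 30 minutes leg 1 → 04:35 UTC (Sep 29).
Add 7 hours 35 minutes layover in Ravensport → 12:10 UTC.
Add 11 hours 15 minutes leg 2 → 23:25 UTC.
Add 7 hours and 29 minutes layover in Karachi → 06:54 UTC (Sep 30).
Add 12 hours 30 minutes leg 3 → 19:24 UTC.
Add 4 hours and 20 minutes layover in Marquesas → 23:44 UTC.
Add 9 hours and 27 minutes leg 4 → 09:11 UTC (Oct 1).
Suva is UTC+12:00, so local arrival = 09:11 + 12:00 = 21:11 on Oct 1.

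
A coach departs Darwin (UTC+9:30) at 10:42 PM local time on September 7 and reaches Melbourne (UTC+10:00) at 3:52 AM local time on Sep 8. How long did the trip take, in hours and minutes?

4 hours 40 minutes

Departure in UTC: 10:42 PM − 9:30 = 1:12 PM on Sep 7.
Arrival in UTC: 3:52 AM − 10:00 = 5:52 PM on Sep 7.
Elapsed = 5:52 PM − 1:12 PM = 4 hours 40 minutes.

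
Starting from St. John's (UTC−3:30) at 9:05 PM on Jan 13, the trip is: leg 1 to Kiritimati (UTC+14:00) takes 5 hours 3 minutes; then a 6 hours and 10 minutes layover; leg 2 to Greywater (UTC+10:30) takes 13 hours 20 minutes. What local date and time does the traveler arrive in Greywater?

Convert departure to UTC: 9:05 PM + 3:30 = 12:35 AM UTC on Jan 14.
Add 5 hours 3 minutes leg 1 → 5:38 AM UTC.
Add 6 hours 10 minutes layover in Kiritimati → 11:48 AM UTC.
Add 13 hours 20 minutes leg 2 → 1:08 AM UTC (Jan 15).
Greywater is UTC+10:30, so local arrival = 1:08 AM + 10:30 = 11:38 AM on Jan 15.

11:38 AM on January 15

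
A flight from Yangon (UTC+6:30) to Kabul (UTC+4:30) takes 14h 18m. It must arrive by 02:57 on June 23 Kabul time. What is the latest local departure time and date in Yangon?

14:39 on June 22

Target arrival in UTC: 02:57 − 4:30 = 22:27 on Jun 22.
Subtract 14 hours and 18 minutes → departure 08:09 UTC on Jun 22.
Yangon is UTC+6:30: 08:09 + 6:30 = 14:39 on Jun 22.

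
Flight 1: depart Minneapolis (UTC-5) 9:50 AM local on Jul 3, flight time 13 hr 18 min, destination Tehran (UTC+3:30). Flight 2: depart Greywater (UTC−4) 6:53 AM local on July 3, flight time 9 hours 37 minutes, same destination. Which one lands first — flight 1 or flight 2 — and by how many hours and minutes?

Flight 1 in UTC: 9:50 AM + 5:00 = 2:50 PM on Jul 3.
+13 hours 18 minutes → arrive 4:08 AM UTC on Jul 4.
Flight 2 in UTC: 6:53 AM + 4:00 = 10:53 AM on Jul 3.
+9 hours and 37 minutes → arrive 8:30 PM UTC on Jul 3.
Flight 2 lands earlier by 7 hours 38 minutes.

the second, by 7 hours 38 minutes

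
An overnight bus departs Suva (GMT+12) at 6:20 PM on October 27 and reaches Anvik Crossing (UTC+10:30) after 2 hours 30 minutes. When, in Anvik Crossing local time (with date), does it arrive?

7:20 PM on October 27

Convert departure to UTC: 6:20 PM − 12:00 = 6:20 AM UTC on Oct 27.
Add 2 hours 30 minutes travel time → 8:50 AM UTC.
Anvik Crossing is UTC+10:30, so local arrival = 8:50 AM + 10:30 = 7:20 PM on Oct 27.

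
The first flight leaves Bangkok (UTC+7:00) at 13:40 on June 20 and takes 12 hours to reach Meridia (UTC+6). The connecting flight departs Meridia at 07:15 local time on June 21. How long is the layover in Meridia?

6 hours 35 minutes

Convert departure to UTC: 13:40 − 7:00 = 06:40 UTC on Jun 20.
Add 12 hours flight time → 18:40 UTC.
Meridia is UTC+6:00, so local arrival = 18:40 + 6:00 = 00:40 on Jun 21.
Layover = 07:15 − 00:40 = 6 hours 35 minutes.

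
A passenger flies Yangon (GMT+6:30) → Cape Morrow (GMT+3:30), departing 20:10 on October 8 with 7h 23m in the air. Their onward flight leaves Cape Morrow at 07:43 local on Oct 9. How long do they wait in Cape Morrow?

7 hours 10 minutes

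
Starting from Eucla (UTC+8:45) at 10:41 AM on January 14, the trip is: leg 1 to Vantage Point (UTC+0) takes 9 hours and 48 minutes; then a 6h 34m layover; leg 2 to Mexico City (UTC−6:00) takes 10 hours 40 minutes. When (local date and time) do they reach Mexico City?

10:58 PM on January 14

Convert departure to UTC: 10:41 AM − 8:45 = 1:56 AM UTC on Jan 14.
Add 9 hours and 48 minutes leg 1 → 11:44 AM UTC.
Add 6 hours 34 minutes layover in Vantage Point → 6:18 PM UTC.
Add 10 hours 40 minutes leg 2 → 4:58 AM UTC (Jan 15).
Mexico City is UTC−6:00, so local arrival = 4:58 AM − 6:00 = 10:58 PM on Jan 14.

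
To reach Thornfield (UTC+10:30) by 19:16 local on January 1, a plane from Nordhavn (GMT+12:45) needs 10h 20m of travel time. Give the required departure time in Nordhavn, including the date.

11:11 on January 1

Target arrival in UTC: 19:16 − 10:30 = 08:46 on Jan 1.
Subtract 10 hours and 20 minutes → departure 22:26 UTC on Dec 31.
Nordhavn is UTC+12:45: 22:26 + 12:45 = 11:11 on Jan 1.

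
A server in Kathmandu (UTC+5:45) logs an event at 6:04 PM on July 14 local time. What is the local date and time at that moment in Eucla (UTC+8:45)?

9:04 PM on Jul 14

Eucla is 3:00 ahead of Kathmandu.
Shift by the zone difference: 6:04 PM + 3:00 = 9:04 PM on Jul 14 in Eucla.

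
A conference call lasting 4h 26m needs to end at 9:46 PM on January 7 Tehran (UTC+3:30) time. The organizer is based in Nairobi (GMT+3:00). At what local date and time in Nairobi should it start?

4:50 PM on January 7

Target end time in UTC: 9:46 PM − 3:30 = 6:16 PM on Jan 7.
Subtract 4 hours and 26 minutes → start 1:50 PM UTC on Jan 7.
Nairobi is UTC+3:00: 1:50 PM + 3:00 = 4:50 PM on Jan 7.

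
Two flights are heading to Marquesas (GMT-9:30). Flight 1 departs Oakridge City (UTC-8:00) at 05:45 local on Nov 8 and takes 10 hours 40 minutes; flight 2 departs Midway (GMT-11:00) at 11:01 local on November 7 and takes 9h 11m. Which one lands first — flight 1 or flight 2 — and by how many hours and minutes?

Flight 1 in UTC: 05:45 + 8:00 = 13:45 on Nov 8.
+10 hours and 40 minutes → arrive 00:25 UTC on Nov 9.
Flight 2 in UTC: 11:01 + 11:00 = 22:01 on Nov 7.
+9 hours 11 minutes → arrive 07:12 UTC on Nov 8.
Flight 2 lands earlier by 17 hours 13 minutes.

the second, by 17 hours 13 minutes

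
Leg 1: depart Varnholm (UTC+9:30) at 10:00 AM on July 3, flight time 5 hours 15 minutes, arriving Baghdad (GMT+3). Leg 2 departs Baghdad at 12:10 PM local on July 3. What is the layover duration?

Convert departure to UTC: 10:00 AM − 9:30 = 12:30 AM UTC on Jul 3.
Add 5 hours 15 minutes flight time → 5:45 AM UTC.
Baghdad is UTC+3:00, so local arrival = 5:45 AM + 3:00 = 8:45 AM on Jul 3.
Layover = 12:10 PM − 8:45 AM = 3 hours 25 minutes.

3 hours 25 minutes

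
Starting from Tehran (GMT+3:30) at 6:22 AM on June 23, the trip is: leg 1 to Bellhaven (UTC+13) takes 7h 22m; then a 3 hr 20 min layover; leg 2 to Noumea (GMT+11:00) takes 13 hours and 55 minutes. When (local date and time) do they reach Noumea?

2:29 PM on Jun 24

Convert departure to UTC: 6:22 AM − 3:30 = 2:52 AM UTC on Jun 23.
Add 7 hours and 22 minutes leg 1 → 10:14 AM UTC.
Add 3 hours 20 minutes layover in Bellhaven → 1:34 PM UTC.
Add 13 hours 55 minutes leg 2 → 3:29 AM UTC (Jun 24).
Noumea is UTC+11:00, so local arrival = 3:29 AM + 11:00 = 2:29 PM on Jun 24.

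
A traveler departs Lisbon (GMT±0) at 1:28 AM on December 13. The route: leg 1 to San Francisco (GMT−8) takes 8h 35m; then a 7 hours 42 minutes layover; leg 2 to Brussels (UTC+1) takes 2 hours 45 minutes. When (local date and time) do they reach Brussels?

Lisbon is at UTC+0, so departure is already 1:28 AM UTC on Dec 13.
Add 8 hours 35 minutes leg 1 → 10:03 AM UTC.
Add 7 hours 42 minutes layover in San Francisco → 5:45 PM UTC.
Add 2 hours 45 minutes leg 2 → 8:30 PM UTC.
Brussels is UTC+1:00, so local arrival = 8:30 PM + 1:00 = 9:30 PM on Dec 13.

9:30 PM on December 13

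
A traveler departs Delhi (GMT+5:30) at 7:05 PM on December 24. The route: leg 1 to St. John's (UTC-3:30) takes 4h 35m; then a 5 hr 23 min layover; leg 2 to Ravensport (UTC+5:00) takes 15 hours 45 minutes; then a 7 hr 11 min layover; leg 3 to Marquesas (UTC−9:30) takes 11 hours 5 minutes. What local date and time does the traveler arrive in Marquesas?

Convert departure to UTC: 7:05 PM − 5:30 = 1:35 PM UTC on Dec 24.
Add 4 hours and 35 minutes leg 1 → 6:10 PM UTC.
Add 5 hours and 23 minutes layover in St. John's → 11:33 PM UTC.
Add 15 hours and 45 minutes leg 2 → 3:18 PM UTC (Dec 25).
Add 7 hours and 11 minutes layover in Ravensport → 10:29 PM UTC.
Add 11 hours and 5 minutes leg 3 → 9:34 AM UTC (Dec 26).
Marquesas is UTC−9:30, so local arrival = 9:34 AM − 9:30 = 12:04 AM on Dec 26.

12:04 AM on December 26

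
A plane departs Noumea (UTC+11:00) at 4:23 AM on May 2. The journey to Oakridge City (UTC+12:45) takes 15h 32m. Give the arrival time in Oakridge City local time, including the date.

9:40 PM on May 2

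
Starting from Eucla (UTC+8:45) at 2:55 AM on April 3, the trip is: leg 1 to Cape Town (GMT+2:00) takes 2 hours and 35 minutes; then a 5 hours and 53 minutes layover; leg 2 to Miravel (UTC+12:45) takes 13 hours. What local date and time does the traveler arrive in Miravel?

4:23 AM on Apr 4

Convert departure to UTC: 2:55 AM − 8:45 = 6:10 PM UTC on Apr 2.
Add 2 hours 35 minutes leg 1 → 8:45 PM UTC.
Add 5 hours 53 minutes layover in Cape Town → 2:38 AM UTC (Apr 3).
Add 13 hours leg 2 → 3:38 PM UTC.
Miravel is UTC+12:45, so local arrival = 3:38 PM + 12:45 = 4:23 AM on Apr 4.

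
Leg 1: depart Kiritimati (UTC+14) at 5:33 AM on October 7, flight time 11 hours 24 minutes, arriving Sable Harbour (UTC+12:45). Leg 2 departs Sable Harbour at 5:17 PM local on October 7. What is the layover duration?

1 hour 35 minutes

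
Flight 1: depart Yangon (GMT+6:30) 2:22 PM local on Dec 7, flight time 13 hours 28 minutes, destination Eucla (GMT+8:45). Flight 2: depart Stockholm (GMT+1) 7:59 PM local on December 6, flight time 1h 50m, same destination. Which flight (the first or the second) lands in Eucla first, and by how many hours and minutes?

Flight 1 in UTC: 2:22 PM − 6:30 = 7:52 AM on Dec 7.
+13 hours 28 minutes → arrive 9:20 PM UTC on Dec 7.
Flight 2 in UTC: 7:59 PM − 1:00 = 6:59 PM on Dec 6.
+1 hour 50 minutes → arrive 8:49 PM UTC on Dec 6.
Flight 2 lands earlier by 24 hours 31 minutes.

the second, by 24 hours 31 minutes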